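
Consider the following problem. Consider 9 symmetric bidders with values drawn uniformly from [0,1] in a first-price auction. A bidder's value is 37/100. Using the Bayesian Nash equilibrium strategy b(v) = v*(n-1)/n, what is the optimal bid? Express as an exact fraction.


Step 1: The symmetric BNE bidding function is b(v) = v * (n-1) / n
Step 2: Substitute v = 37/100 and n = 9
Step 3: b = 37/100 * 8/9
Step 4: b = 74/225

74/225


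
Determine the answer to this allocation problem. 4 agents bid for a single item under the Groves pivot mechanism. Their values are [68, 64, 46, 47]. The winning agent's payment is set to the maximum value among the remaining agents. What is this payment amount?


Step 1: The efficient winner is agent 0 with value 68
Step 2: Other agents' values: [64, 46, 47]
Step 3: Pivot payment = max(others) = 64
Step 4: The winner pays 64

64


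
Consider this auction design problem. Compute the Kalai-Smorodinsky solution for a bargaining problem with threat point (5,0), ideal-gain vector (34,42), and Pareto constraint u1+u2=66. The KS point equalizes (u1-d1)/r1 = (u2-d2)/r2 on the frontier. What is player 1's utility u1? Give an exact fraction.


Step 1: At the KS point, (u1-d1)/r1 = (u2-d2)/r2 = t and u1+u2 = 66
Step 2: u1 = d1 + r1*t and u2 = d2 + r2*t, so (d1 + r1*t) + (d2 + r2*t) = 66
Step 3: t = (66 - 5 - 0)/(34 + 42) = 61/76
Step 4: u1 = d1 + r1*t = 5 + 34 * 61/76 = 1227/38
Step 5: (Check: u2 = d2 + r2*t = 1281/38; u1+u2 = 1227/38 + 1281/38 = 66, on the frontier.)

1227/38


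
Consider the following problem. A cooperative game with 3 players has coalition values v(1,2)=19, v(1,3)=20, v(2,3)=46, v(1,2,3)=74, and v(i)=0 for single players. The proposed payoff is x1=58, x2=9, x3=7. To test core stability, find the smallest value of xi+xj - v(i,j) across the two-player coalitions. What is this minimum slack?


Step 1: Slack for coalition (1,2): x1+x2 - v12 = 67 - 19 = 48
Step 2: Slack for coalition (1,3): x1+x3 - v13 = 65 - 20 = 45
Step 3: Slack for coalition (2,3): x2+x3 - v23 = 16 - 46 = -30
Step 4: Minimum slack = min(48, 45, -30) = -30, attained by (2,3); coalition (2,3) can block (slack < 0), so the allocation is not in the core

-30


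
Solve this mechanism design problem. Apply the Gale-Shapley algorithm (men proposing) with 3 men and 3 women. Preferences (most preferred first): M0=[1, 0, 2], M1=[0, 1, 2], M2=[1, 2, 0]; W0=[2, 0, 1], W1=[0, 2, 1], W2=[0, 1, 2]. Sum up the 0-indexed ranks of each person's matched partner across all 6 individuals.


Step 1: Run Gale-Shapley (men propose, women hold best offer):
  M0 proposes to W1; she accepts
  M1 proposes to W0; she accepts
  M2 proposes to W1; rejected
  M2 proposes to W2; she accepts
Step 2: Final matching: W0-M1, W1-M0, W2-M2
Step 3: 0-indexed ranks (man's rank of his match, then woman's): 0 + 2 + 0 + 0 + 1 + 2
Step 4: Total rank sum = 5

5


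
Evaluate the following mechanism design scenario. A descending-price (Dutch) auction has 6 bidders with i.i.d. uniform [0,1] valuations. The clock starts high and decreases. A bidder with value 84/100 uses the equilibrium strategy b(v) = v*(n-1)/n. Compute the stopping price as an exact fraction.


Step 1: Dutch auctions are strategically equivalent to first-price auctions
Step 2: The equilibrium bid is b(v) = v*(n-1)/n
Step 3: b = 21/25 * 5/6
Step 4: b = 7/10

7/10


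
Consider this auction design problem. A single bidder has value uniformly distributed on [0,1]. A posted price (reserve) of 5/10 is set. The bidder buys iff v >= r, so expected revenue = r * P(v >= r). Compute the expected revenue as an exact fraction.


Step 1: Posted price r = 1/2, value support [0,1]
Step 2: P(v >= r) = (1 - 1/2)/1 = 1/2
Step 3: Expected revenue = r * P(v >= r) = 1/2 * 1/2
Step 4: Revenue = 1/4

1/4


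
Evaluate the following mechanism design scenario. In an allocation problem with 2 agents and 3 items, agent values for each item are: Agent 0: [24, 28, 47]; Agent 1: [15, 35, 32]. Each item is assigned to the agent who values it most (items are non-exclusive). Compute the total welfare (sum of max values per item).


Step 1: For each item, find the maximum value among all agents.
Step 2: Item 0 -> Agent 0 (value 24)
Step 3: Item 1 -> Agent 1 (value 35)
Step 4: Item 2 -> Agent 0 (value 47)
Step 5: Total welfare = 24 + 35 + 47 = 106

106


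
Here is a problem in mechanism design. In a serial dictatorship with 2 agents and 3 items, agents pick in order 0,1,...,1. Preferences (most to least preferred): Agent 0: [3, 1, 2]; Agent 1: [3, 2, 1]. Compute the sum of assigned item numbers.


Step 1: Agent 0 picks item 3
Step 2: Agent 1 picks item 2
Step 3: Sum = 3 + 2 = 5

5


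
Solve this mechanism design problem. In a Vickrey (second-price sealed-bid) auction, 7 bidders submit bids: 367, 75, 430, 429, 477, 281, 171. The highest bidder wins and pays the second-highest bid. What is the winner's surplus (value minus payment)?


Step 1: Sort bids in descending order: 477, 430, 429, 367, 281, 171, 75
Step 2: The winning bid is the highest: 477
Step 3: The payment equals the second-highest bid: 430
Step 4: Surplus = winner's bid - payment = 477 - 430 = 47

47


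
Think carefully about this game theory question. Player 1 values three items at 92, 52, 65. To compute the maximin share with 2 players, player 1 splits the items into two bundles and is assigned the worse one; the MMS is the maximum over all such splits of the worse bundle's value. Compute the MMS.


Step 1: Item values = 92, 52, 65
Step 2: Enumerate all 2-bundle partitions and take the smaller bundle:
  Partition 1: {92} vs {52,65} -> bundles 92, 117; min = 92
  Partition 2: {52} vs {92,65} -> bundles 52, 157; min = 52
  Partition 3: {65} vs {92,52} -> bundles 65, 144; min = 65
Step 3: MMS = max(92, 52, 65) = 92

92


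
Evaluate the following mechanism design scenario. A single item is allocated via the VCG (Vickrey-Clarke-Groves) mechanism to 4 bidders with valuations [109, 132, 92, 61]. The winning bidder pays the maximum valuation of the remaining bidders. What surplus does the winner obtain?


Step 1: The winner is the agent with the highest value: agent 1 with value 132
Step 2: Values of other agents: [109, 92, 61]
Step 3: VCG payment = max of others' values = 109
Step 4: Surplus = 132 - 109 = 23

23


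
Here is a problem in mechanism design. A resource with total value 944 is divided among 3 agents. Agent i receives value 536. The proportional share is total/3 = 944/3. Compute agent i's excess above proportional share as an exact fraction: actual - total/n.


Step 1: Proportional share = 944/3
Step 2: Agent's actual allocation = 536
Step 3: Excess = 536 - 944/3 = 664/3

664/3


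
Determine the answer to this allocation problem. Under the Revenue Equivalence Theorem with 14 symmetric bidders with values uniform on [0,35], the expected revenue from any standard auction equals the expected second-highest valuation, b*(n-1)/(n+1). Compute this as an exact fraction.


Step 1: By Revenue Equivalence, expected revenue = b*(n-1)/(n+1)
Step 2: Substituting n = 14, b = 35
Step 3: Revenue = 35*(14-1)/(14+1) = 35*13/15
Step 4: Revenue = 455/15 = 91/3

91/3


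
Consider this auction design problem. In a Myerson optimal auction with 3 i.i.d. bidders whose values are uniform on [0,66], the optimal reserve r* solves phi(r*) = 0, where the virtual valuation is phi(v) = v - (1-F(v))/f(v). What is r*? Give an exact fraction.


Step 1: For U[0,66], F(v) = v/66 and f(v) = 1/66
Step 2: phi(v) = v - (1 - v/66)/(1/66) = v - (66 - v) = 2v - 66
Step 3: Set phi(r*) = 0: 2r* - 66 = 0
Step 4: r* = 66/2 = 33 (the number of bidders n = 3 does not enter)

33


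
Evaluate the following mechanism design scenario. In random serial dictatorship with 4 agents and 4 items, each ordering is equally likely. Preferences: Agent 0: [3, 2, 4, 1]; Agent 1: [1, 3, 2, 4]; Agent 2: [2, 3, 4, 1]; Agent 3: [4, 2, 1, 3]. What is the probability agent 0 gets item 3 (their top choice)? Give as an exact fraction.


Step 1: Agent 0 wants item 3
Step 2: There are 24 possible orderings of agents
Step 3: In 24 orderings, agent 0 gets item 3
Step 4: Probability = 24/24 = 1

1


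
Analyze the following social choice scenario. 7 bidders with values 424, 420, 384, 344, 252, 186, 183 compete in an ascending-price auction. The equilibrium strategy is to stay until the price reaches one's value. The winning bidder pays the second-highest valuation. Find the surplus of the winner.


Step 1: Identify the highest value: 424
Step 2: Identify the second-highest value: 420
Step 3: The final price = second-highest value = 420
Step 4: Surplus = 424 - 420 = 4

4


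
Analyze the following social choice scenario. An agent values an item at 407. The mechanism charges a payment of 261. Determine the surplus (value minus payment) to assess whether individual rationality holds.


Step 1: Surplus = value - payment = 407 - 261 = 146
Step 2: IR is satisfied (surplus >= 0)

146


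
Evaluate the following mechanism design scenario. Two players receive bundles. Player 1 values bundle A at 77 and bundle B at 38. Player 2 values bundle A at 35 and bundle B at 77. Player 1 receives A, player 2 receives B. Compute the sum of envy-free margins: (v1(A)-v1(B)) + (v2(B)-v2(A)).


Step 1: Player 1's margin = v1(A) - v1(B) = 77 - 38 = 39
Step 2: Player 2's margin = v2(B) - v2(A) = 77 - 35 = 42
Step 3: Total margin = 39 + 42 = 81

81


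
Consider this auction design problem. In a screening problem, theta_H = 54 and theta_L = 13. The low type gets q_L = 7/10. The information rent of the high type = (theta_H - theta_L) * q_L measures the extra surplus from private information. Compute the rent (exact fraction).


Step 1: theta_H - theta_L = 54 - 13 = 41
Step 2: Information rent = (theta_H - theta_L) * q_L
Step 3: = 41 * 7/10
Step 4: = 287/10

287/10


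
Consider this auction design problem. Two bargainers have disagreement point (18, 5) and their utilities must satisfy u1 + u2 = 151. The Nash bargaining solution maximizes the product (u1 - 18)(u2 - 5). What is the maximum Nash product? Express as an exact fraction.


Step 1: The Nash solution splits surplus symmetrically above the disagreement point
Step 2: u1 = (total + d1 - d2)/2 = (151 + 18 - 5)/2 = 82
Step 3: u2 = (total - d1 + d2)/2 = (151 - 18 + 5)/2 = 69
Step 4: Nash product = (82 - 18) * (69 - 5)
Step 5: = 64 * 64 = 4096

4096


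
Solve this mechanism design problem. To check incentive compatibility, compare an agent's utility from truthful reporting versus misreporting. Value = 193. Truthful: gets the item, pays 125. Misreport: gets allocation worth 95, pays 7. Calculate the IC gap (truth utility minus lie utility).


Step 1: U(truth) = value - payment = 193 - 125 = 68
Step 2: U(lie) = allocation - payment = 95 - 7 = 88
Step 3: IC gap = 68 - 88 = -20

-20


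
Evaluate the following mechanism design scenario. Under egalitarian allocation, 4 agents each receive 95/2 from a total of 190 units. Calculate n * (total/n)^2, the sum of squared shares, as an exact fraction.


Step 1: Each agent's share = 190/4 = 95/2
Step 2: Square of each share = (95/2)^2 = 9025/4
Step 3: Sum of squares = 4 * 9025/4 = 9025

9025


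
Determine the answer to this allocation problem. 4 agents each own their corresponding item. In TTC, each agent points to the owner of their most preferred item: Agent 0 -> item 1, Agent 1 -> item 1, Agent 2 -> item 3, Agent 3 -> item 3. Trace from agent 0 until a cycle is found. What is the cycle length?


Step 1: Trace the pointer graph from agent 0: 0 -> 1 -> 1
Step 2: A cycle is detected when we revisit agent 1
Step 3: The cycle is: 1 -> 1
Step 4: Cycle length = 1

1


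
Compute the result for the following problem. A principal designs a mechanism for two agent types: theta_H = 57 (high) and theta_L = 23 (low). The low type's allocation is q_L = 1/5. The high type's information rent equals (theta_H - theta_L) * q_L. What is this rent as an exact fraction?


Step 1: theta_H - theta_L = 57 - 23 = 34
Step 2: Information rent = (theta_H - theta_L) * q_L
Step 3: = 34 * 1/5
Step 4: = 34/5

34/5


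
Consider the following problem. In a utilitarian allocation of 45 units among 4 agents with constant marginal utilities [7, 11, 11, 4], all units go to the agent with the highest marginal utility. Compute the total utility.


Step 1: The marginal utilities are [7, 11, 11, 4]
Step 2: The highest marginal utility is 11
Step 3: All 45 units go to that agent
Step 4: Total utility = 11 * 45 = 495

495


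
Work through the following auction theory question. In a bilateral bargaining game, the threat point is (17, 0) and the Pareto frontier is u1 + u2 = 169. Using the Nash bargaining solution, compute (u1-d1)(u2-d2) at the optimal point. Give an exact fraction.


Step 1: The Nash solution splits surplus symmetrically above the disagreement point
Step 2: u1 = (total + d1 - d2)/2 = (169 + 17 - 0)/2 = 93
Step 3: u2 = (total - d1 + d2)/2 = (169 - 17 + 0)/2 = 76
Step 4: Nash product = (93 - 17) * (76 - 0)
Step 5: = 76 * 76 = 5776

5776


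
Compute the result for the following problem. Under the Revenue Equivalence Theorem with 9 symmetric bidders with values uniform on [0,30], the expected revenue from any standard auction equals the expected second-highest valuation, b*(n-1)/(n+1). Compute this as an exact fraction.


Step 1: By Revenue Equivalence, expected revenue = b*(n-1)/(n+1)
Step 2: Substituting n = 9, b = 30
Step 3: Revenue = 30*(9-1)/(9+1) = 30*8/10
Step 4: Revenue = 240/10 = 24

24


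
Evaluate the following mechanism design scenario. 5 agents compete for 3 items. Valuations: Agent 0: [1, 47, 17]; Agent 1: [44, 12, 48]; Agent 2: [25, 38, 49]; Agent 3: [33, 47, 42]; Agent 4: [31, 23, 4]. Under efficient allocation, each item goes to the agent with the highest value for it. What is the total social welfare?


Step 1: For each item, find the maximum value among all agents.
Step 2: Item 0 -> Agent 1 (value 44)
Step 3: Item 1 -> Agent 0 (value 47)
Step 4: Item 2 -> Agent 2 (value 49)
Step 5: Total welfare = 44 + 47 + 49 = 140

140


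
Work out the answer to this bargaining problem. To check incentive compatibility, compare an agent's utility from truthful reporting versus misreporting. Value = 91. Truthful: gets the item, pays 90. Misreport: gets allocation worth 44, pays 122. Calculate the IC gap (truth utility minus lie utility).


Step 1: U(truth) = value - payment = 91 - 90 = 1
Step 2: U(lie) = allocation - payment = 44 - 122 = -78
Step 3: IC gap = 1 - (-78) = 79

79


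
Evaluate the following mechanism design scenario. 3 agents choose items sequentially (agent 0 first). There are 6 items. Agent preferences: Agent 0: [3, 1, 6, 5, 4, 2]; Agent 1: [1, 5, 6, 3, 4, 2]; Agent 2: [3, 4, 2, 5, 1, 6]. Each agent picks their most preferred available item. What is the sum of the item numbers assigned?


Step 1: Agent 0 picks item 3
Step 2: Agent 1 picks item 1
Step 3: Agent 2 picks item 4
Step 4: Sum = 3 + 1 + 4 = 8

8


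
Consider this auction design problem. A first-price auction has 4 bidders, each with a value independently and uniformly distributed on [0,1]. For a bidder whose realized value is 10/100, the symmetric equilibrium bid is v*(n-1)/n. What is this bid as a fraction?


Step 1: The symmetric BNE bidding function is b(v) = v * (n-1) / n
Step 2: Substitute v = 1/10 and n = 4
Step 3: b = 1/10 * 3/4
Step 4: b = 3/40

3/40


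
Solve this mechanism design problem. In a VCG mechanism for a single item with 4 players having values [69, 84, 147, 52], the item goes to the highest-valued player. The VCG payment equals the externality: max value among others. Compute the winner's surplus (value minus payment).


Step 1: The winner is the agent with the highest value: agent 2 with value 147
Step 2: Values of other agents: [69, 84, 52]
Step 3: VCG payment = max of others' values = 84
Step 4: Surplus = 147 - 84 = 63

63


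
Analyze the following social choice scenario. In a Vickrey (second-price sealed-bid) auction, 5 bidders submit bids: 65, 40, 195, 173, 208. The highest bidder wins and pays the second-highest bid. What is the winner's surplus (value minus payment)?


Step 1: Sort bids in descending order: 208, 195, 173, 65, 40
Step 2: The winning bid is the highest: 208
Step 3: The payment equals the second-highest bid: 195
Step 4: Surplus = winner's bid - payment = 208 - 195 = 13

13


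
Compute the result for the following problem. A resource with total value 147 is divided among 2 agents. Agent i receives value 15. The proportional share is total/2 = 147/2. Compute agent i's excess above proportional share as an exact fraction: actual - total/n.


Step 1: Proportional share = 147/2
Step 2: Agent's actual allocation = 15
Step 3: Excess = 15 - 147/2 = -117/2

-117/2


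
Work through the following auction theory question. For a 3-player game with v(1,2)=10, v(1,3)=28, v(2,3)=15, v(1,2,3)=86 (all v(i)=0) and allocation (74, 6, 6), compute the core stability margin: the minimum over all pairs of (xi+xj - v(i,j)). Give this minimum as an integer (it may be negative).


Step 1: Slack for coalition (1,2): x1+x2 - v12 = 80 - 10 = 70
Step 2: Slack for coalition (1,3): x1+x3 - v13 = 80 - 28 = 52
Step 3: Slack for coalition (2,3): x2+x3 - v23 = 12 - 15 = -3
Step 4: Minimum slack = min(70, 52, -3) = -3, attained by (2,3); coalition (2,3) can block (slack < 0), so the allocation is not in the core

-3


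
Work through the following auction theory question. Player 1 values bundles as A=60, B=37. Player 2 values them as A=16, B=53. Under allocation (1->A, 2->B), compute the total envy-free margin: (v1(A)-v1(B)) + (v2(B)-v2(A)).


Step 1: Player 1's margin = v1(A) - v1(B) = 60 - 37 = 23
Step 2: Player 2's margin = v2(B) - v2(A) = 53 - 16 = 37
Step 3: Total margin = 23 + 37 = 60

60


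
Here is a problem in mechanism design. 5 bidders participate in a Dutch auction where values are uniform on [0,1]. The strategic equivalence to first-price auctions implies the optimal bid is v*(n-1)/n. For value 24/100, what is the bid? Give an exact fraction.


Step 1: Dutch auctions are strategically equivalent to first-price auctions
Step 2: The equilibrium bid is b(v) = v*(n-1)/n
Step 3: b = 6/25 * 4/5
Step 4: b = 24/125

24/125


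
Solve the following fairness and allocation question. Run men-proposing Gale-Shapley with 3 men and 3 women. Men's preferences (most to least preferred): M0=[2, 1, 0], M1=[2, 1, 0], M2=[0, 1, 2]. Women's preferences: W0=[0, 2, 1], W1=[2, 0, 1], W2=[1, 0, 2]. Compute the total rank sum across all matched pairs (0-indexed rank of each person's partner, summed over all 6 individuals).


Step 1: Run Gale-Shapley (men propose, women hold best offer):
  M0 proposes to W2; she accepts
  M1 proposes to W2; she switches from M0
  M2 proposes to W0; she accepts
  M0 proposes to W1; she accepts
Step 2: Final matching: W0-M2, W1-M0, W2-M1
Step 3: 0-indexed ranks (man's rank of his match, then woman's): 0 + 1 + 1 + 1 + 0 + 0
Step 4: Total rank sum = 3

3


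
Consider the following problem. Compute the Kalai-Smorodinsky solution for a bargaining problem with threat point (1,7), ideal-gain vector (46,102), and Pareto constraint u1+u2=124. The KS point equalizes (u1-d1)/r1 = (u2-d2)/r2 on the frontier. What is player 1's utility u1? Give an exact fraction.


Step 1: At the KS point, (u1-d1)/r1 = (u2-d2)/r2 = t and u1+u2 = 124
Step 2: u1 = d1 + r1*t and u2 = d2 + r2*t, so (d1 + r1*t) + (d2 + r2*t) = 124
Step 3: t = (124 - 1 - 7)/(46 + 102) = 116/148 = 29/37
Step 4: u1 = d1 + r1*t = 1 + 46 * 29/37 = 1371/37
Step 5: (Check: u2 = d2 + r2*t = 3217/37; u1+u2 = 1371/37 + 3217/37 = 124, on the frontier.)

1371/37


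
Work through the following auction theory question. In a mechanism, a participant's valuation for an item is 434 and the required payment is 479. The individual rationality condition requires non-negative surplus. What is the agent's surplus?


Step 1: Surplus = value - payment = 434 - 479 = -45
Step 2: IR is violated (surplus < 0)

-45


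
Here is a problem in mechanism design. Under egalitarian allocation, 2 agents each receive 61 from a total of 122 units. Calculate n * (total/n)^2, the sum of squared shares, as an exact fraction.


Step 1: Each agent's share = 122/2 = 61
Step 2: Square of each share = (61)^2 = 3721
Step 3: Sum of squares = 2 * 3721 = 7442

7442


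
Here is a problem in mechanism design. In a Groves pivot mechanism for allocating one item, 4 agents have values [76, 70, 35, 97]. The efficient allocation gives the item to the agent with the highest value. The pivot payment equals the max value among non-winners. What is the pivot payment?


Step 1: The efficient winner is agent 3 with value 97
Step 2: Other agents' values: [76, 70, 35]
Step 3: Pivot payment = max(others) = 76
Step 4: The winner pays 76

76


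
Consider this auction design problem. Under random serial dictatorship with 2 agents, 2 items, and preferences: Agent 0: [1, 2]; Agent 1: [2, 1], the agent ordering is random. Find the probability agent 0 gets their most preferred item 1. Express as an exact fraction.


Step 1: Agent 0 wants item 1
Step 2: There are 2 possible orderings of agents
Step 3: In 2 orderings, agent 0 gets item 1
Step 4: Probability = 2/2 = 1

1


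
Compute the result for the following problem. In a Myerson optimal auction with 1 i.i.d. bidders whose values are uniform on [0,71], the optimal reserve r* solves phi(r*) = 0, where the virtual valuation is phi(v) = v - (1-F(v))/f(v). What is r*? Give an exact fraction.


Step 1: For U[0,71], F(v) = v/71 and f(v) = 1/71
Step 2: phi(v) = v - (1 - v/71)/(1/71) = v - (71 - v) = 2v - 71
Step 3: Set phi(r*) = 0: 2r* - 71 = 0
Step 4: r* = 71/2 (the number of bidders n = 1 does not enter)

71/2


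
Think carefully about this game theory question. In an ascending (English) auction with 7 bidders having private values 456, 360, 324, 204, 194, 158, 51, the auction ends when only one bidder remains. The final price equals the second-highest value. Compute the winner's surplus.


Step 1: Identify the highest value: 456
Step 2: Identify the second-highest value: 360
Step 3: The final price = second-highest value = 360
Step 4: Surplus = 456 - 360 = 96

96


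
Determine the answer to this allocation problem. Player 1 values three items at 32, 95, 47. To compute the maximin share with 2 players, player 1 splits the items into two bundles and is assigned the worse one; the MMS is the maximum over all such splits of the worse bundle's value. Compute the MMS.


Step 1: Item values = 32, 95, 47
Step 2: Enumerate all 2-bundle partitions and take the smaller bundle:
  Partition 1: {32} vs {95,47} -> bundles 32, 142; min = 32
  Partition 2: {95} vs {32,47} -> bundles 95, 79; min = 79
  Partition 3: {47} vs {32,95} -> bundles 47, 127; min = 47
Step 3: MMS = max(32, 79, 47) = 79

79


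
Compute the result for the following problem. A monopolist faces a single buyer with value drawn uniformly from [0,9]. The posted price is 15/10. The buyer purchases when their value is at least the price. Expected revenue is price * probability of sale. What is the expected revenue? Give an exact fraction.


Step 1: Posted price r = 3/2, value support [0,9]
Step 2: P(v >= r) = (9 - 3/2)/9 = 5/6
Step 3: Expected revenue = r * P(v >= r) = 3/2 * 5/6
Step 4: Revenue = 5/4

5/4


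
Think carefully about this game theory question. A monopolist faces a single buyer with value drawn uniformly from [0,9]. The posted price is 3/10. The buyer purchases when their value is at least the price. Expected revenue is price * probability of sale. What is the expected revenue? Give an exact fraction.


Step 1: Posted price r = 3/10, value support [0,9]
Step 2: P(v >= r) = (9 - 3/10)/9 = 29/30
Step 3: Expected revenue = r * P(v >= r) = 3/10 * 29/30
Step 4: Revenue = 29/100

29/100


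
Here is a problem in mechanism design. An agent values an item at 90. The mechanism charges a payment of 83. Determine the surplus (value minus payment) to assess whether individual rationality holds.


Step 1: Surplus = value - payment = 90 - 83 = 7
Step 2: IR is satisfied (surplus >= 0)

7


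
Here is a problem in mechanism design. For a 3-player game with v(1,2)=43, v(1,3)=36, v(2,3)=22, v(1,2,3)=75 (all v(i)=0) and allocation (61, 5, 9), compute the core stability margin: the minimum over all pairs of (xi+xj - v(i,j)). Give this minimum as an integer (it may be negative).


Step 1: Slack for coalition (1,2): x1+x2 - v12 = 66 - 43 = 23
Step 2: Slack for coalition (1,3): x1+x3 - v13 = 70 - 36 = 34
Step 3: Slack for coalition (2,3): x2+x3 - v23 = 14 - 22 = -8
Step 4: Minimum slack = min(23, 34, -8) = -8, attained by (2,3); coalition (2,3) can block (slack < 0), so the allocation is not in the core

-8


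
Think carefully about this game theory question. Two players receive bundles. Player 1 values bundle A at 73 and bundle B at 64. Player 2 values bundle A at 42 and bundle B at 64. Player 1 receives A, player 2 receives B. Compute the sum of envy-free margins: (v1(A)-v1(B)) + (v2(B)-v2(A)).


Step 1: Player 1's margin = v1(A) - v1(B) = 73 - 64 = 9
Step 2: Player 2's margin = v2(B) - v2(A) = 64 - 42 = 22
Step 3: Total margin = 9 + 22 = 31

31


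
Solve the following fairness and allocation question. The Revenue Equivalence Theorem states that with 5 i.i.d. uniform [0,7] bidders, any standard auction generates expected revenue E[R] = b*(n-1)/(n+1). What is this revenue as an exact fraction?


Step 1: By Revenue Equivalence, expected revenue = b*(n-1)/(n+1)
Step 2: Substituting n = 5, b = 7
Step 3: Revenue = 7*(5-1)/(5+1) = 7*4/6
Step 4: Revenue = 28/6 = 14/3

14/3


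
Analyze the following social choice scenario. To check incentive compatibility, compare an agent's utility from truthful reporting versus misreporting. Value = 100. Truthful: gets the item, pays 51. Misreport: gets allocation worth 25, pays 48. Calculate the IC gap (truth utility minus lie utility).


Step 1: U(truth) = value - payment = 100 - 51 = 49
Step 2: U(lie) = allocation - payment = 25 - 48 = -23
Step 3: IC gap = 49 - (-23) = 72

72


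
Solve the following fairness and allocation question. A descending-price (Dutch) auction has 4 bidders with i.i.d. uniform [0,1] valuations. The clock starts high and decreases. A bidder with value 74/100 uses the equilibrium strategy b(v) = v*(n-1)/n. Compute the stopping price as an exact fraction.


Step 1: Dutch auctions are strategically equivalent to first-price auctions
Step 2: The equilibrium bid is b(v) = v*(n-1)/n
Step 3: b = 37/50 * 3/4
Step 4: b = 111/200

111/200


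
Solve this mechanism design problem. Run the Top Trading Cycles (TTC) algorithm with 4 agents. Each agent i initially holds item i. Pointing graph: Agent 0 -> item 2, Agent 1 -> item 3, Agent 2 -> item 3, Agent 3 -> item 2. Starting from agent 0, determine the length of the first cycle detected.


Step 1: Trace the pointer graph from agent 0: 0 -> 2 -> 3 -> 2
Step 2: A cycle is detected when we revisit agent 2
Step 3: The cycle is: 2 -> 3 -> 2
Step 4: Cycle length = 2

2


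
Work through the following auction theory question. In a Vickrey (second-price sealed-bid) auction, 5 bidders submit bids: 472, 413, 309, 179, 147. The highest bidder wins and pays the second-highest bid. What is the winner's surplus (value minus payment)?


Step 1: Sort bids in descending order: 472, 413, 309, 179, 147
Step 2: The winning bid is the highest: 472
Step 3: The payment equals the second-highest bid: 413
Step 4: Surplus = winner's bid - payment = 472 - 413 = 59

59


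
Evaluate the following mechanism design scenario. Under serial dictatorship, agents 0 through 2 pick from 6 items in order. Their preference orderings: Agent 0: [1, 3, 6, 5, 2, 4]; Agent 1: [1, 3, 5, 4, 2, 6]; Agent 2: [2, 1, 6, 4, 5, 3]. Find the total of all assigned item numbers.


Step 1: Agent 0 picks item 1
Step 2: Agent 1 picks item 3
Step 3: Agent 2 picks item 2
Step 4: Sum = 1 + 3 + 2 = 6

6


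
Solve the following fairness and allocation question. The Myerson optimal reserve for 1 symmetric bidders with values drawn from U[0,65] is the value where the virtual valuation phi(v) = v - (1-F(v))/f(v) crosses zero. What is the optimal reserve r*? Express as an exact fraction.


Step 1: For U[0,65], F(v) = v/65 and f(v) = 1/65
Step 2: phi(v) = v - (1 - v/65)/(1/65) = v - (65 - v) = 2v - 65
Step 3: Set phi(r*) = 0: 2r* - 65 = 0
Step 4: r* = 65/2 (the number of bidders n = 1 does not enter)

65/2


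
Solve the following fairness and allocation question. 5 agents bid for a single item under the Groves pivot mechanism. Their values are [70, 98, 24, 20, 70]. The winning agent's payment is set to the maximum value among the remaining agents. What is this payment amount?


Step 1: The efficient winner is agent 1 with value 98
Step 2: Other agents' values: [70, 24, 20, 70]
Step 3: Pivot payment = max(others) = 70
Step 4: The winner pays 70

70


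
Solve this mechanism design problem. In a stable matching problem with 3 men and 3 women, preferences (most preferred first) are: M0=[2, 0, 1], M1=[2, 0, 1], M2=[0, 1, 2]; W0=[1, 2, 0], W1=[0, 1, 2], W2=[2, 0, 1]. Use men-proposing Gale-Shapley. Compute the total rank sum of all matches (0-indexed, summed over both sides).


Step 1: Run Gale-Shapley (men propose, women hold best offer):
  M0 proposes to W2; she accepts
  M1 proposes to W2; rejected
  M1 proposes to W0; she accepts
  M2 proposes to W0; rejected
  M2 proposes to W1; she accepts
Step 2: Final matching: W0-M1, W1-M2, W2-M0
Step 3: 0-indexed ranks (man's rank of his match, then woman's): 1 + 0 + 1 + 2 + 0 + 1
Step 4: Total rank sum = 5

5


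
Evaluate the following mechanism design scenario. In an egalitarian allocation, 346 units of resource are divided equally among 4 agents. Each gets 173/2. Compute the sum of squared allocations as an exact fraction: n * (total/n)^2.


Step 1: Each agent's share = 346/4 = 173/2
Step 2: Square of each share = (173/2)^2 = 29929/4
Step 3: Sum of squares = 4 * 29929/4 = 29929

29929


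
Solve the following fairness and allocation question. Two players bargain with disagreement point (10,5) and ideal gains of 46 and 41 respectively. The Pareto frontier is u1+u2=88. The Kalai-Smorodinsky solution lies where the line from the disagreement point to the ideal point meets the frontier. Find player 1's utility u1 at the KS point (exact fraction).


Step 1: At the KS point, (u1-d1)/r1 = (u2-d2)/r2 = t and u1+u2 = 88
Step 2: u1 = d1 + r1*t and u2 = d2 + r2*t, so (d1 + r1*t) + (d2 + r2*t) = 88
Step 3: t = (88 - 10 - 5)/(46 + 41) = 73/87
Step 4: u1 = d1 + r1*t = 10 + 46 * 73/87 = 4228/87
Step 5: (Check: u2 = d2 + r2*t = 3428/87; u1+u2 = 4228/87 + 3428/87 = 88, on the frontier.)

4228/87


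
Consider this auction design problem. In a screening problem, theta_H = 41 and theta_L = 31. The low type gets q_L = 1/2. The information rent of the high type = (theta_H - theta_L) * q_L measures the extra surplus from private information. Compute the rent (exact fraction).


Step 1: theta_H - theta_L = 41 - 31 = 10
Step 2: Information rent = (theta_H - theta_L) * q_L
Step 3: = 10 * 1/2
Step 4: = 5

5


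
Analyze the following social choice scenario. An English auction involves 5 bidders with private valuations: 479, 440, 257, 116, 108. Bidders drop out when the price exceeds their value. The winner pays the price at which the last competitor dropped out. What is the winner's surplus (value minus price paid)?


Step 1: Identify the highest value: 479
Step 2: Identify the second-highest value: 440
Step 3: The final price = second-highest value = 440
Step 4: Surplus = 479 - 440 = 39

39


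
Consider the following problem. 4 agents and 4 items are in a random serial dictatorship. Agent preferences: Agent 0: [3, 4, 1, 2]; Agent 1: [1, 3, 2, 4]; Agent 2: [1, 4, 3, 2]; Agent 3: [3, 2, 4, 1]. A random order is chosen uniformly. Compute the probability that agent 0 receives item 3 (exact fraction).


Step 1: Agent 0 wants item 3
Step 2: There are 24 possible orderings of agents
Step 3: In 11 orderings, agent 0 gets item 3
Step 4: Probability = 11/24

11/24


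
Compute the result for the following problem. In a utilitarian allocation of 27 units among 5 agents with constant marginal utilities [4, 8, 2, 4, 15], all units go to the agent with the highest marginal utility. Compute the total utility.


Step 1: The marginal utilities are [4, 8, 2, 4, 15]
Step 2: The highest marginal utility is 15
Step 3: All 27 units go to that agent
Step 4: Total utility = 15 * 27 = 405

405


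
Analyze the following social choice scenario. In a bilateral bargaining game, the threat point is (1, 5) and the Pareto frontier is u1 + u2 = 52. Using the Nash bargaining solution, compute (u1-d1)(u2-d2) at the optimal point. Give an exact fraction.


Step 1: The Nash solution splits surplus symmetrically above the disagreement point
Step 2: u1 = (total + d1 - d2)/2 = (52 + 1 - 5)/2 = 24
Step 3: u2 = (total - d1 + d2)/2 = (52 - 1 + 5)/2 = 28
Step 4: Nash product = (24 - 1) * (28 - 5)
Step 5: = 23 * 23 = 529

529


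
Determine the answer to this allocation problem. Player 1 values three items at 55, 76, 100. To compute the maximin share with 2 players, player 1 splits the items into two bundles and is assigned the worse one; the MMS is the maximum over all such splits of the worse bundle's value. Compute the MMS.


Step 1: Item values = 55, 76, 100
Step 2: Enumerate all 2-bundle partitions and take the smaller bundle:
  Partition 1: {55} vs {76,100} -> bundles 55, 176; min = 55
  Partition 2: {76} vs {55,100} -> bundles 76, 155; min = 76
  Partition 3: {100} vs {55,76} -> bundles 100, 131; min = 100
Step 3: MMS = max(55, 76, 100) = 100

100


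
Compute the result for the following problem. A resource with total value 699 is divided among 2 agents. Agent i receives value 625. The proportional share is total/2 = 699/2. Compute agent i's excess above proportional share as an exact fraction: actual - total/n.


Step 1: Proportional share = 699/2
Step 2: Agent's actual allocation = 625
Step 3: Excess = 625 - 699/2 = 551/2

551/2


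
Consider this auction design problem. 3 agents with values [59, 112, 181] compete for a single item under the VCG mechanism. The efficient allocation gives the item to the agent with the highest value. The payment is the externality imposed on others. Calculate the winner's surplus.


Step 1: The winner is the agent with the highest value: agent 2 with value 181
Step 2: Values of other agents: [59, 112]
Step 3: VCG payment = max of others' values = 112
Step 4: Surplus = 181 - 112 = 69

69


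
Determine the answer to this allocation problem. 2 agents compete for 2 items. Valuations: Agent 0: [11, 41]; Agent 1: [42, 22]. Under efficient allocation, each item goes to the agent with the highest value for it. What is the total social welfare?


Step 1: For each item, find the maximum value among all agents.
Step 2: Item 0 -> Agent 1 (value 42)
Step 3: Item 1 -> Agent 0 (value 41)
Step 4: Total welfare = 42 + 41 = 83

83


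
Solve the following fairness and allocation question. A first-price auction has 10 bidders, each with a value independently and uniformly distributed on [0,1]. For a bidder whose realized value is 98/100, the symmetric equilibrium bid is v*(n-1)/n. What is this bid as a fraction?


Step 1: The symmetric BNE bidding function is b(v) = v * (n-1) / n
Step 2: Substitute v = 49/50 and n = 10
Step 3: b = 49/50 * 9/10
Step 4: b = 441/500

441/500


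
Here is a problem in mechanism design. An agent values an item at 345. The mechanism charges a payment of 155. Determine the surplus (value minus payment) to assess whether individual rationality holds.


Step 1: Surplus = value - payment = 345 - 155 = 190
Step 2: IR is satisfied (surplus >= 0)

190


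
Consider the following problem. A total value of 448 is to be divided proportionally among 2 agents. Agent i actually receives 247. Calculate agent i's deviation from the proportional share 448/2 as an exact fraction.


Step 1: Proportional share = 448/2 = 224
Step 2: Agent's actual allocation = 247
Step 3: Excess = 247 - 224 = 23

23


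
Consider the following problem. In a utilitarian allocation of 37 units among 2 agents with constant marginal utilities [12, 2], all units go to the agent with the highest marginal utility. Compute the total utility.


Step 1: The marginal utilities are [12, 2]
Step 2: The highest marginal utility is 12
Step 3: All 37 units go to that agent
Step 4: Total utility = 12 * 37 = 444

444


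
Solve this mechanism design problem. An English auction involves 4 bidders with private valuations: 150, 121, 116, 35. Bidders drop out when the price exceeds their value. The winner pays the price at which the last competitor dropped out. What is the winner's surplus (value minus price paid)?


Step 1: Identify the highest value: 150
Step 2: Identify the second-highest value: 121
Step 3: The final price = second-highest value = 121
Step 4: Surplus = 150 - 121 = 29

29


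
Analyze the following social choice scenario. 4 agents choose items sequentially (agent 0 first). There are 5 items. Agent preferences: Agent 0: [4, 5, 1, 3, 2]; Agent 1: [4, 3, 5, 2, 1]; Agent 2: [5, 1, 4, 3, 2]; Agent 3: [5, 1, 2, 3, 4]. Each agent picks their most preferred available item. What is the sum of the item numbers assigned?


Step 1: Agent 0 picks item 4
Step 2: Agent 1 picks item 3
Step 3: Agent 2 picks item 5
Step 4: Agent 3 picks item 1
Step 5: Sum = 4 + 3 + 5 + 1 = 13

13


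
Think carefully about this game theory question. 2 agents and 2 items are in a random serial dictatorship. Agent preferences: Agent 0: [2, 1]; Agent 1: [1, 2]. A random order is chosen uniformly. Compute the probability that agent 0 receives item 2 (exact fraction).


Step 1: Agent 0 wants item 2
Step 2: There are 2 possible orderings of agents
Step 3: In 2 orderings, agent 0 gets item 2
Step 4: Probability = 2/2 = 1

1


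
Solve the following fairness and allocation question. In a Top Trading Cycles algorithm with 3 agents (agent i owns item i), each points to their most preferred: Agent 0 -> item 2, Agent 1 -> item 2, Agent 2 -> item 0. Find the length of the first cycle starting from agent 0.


Step 1: Trace the pointer graph from agent 0: 0 -> 2 -> 0
Step 2: A cycle is detected when we revisit agent 0
Step 3: The cycle is: 0 -> 2 -> 0
Step 4: Cycle length = 2

2


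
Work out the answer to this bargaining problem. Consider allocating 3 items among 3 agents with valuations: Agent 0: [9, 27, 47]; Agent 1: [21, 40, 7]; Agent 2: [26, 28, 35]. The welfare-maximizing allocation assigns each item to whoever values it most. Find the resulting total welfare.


Step 1: For each item, find the maximum value among all agents.
Step 2: Item 0 -> Agent 2 (value 26)
Step 3: Item 1 -> Agent 1 (value 40)
Step 4: Item 2 -> Agent 0 (value 47)
Step 5: Total welfare = 26 + 40 + 47 = 113

113


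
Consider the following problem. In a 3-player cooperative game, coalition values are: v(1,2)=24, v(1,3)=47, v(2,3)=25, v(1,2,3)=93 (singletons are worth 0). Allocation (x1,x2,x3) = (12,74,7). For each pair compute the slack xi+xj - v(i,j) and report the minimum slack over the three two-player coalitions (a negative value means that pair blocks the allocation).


Step 1: Slack for coalition (1,2): x1+x2 - v12 = 86 - 24 = 62
Step 2: Slack for coalition (1,3): x1+x3 - v13 = 19 - 47 = -28
Step 3: Slack for coalition (2,3): x2+x3 - v23 = 81 - 25 = 56
Step 4: Minimum slack = min(62, -28, 56) = -28, attained by (1,3); coalition (1,3) can block (slack < 0), so the allocation is not in the core

-28


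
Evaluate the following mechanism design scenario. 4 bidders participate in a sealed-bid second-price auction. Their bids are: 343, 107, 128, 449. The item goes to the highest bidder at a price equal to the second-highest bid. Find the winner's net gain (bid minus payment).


Step 1: Sort bids in descending order: 449, 343, 128, 107
Step 2: The winning bid is the highest: 449
Step 3: The payment equals the second-highest bid: 343
Step 4: Surplus = winner's bid - payment = 449 - 343 = 106

106
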